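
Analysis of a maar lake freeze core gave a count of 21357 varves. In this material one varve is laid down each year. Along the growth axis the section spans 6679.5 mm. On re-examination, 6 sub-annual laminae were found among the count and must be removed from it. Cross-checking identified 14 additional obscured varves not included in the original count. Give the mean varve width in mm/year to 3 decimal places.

Correcting the raw count gives 21357 − 6 + 14 = 21365 true varves.
Extension rate ≈ 6679.5 / 21365 = 0.313 mm/year.

0.313 mm/year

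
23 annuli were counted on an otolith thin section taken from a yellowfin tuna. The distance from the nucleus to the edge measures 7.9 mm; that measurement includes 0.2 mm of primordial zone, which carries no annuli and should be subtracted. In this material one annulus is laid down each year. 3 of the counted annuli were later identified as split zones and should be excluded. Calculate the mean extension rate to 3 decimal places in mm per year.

Correcting the raw count gives 23 − 3 = 20 true annuli.
The growth record spans 7.9 − 0.2 = 7.7 mm.
Mean rate = 7.7 mm / 20 years ≈ 0.385 mm per year.

0.385 mm per year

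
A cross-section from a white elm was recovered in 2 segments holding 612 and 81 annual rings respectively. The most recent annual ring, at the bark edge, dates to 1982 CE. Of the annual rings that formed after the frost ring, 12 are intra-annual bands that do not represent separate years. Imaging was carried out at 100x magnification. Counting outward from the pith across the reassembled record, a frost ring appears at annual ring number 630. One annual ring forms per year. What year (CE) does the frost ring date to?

Total annual rings = 612 + 81 = 693.
The frost ring sits at annual ring 630 from the pith, so 693 − 630 = 63 annual rings formed after it.
Removing the 12 false annual rings leaves 63 − 12 = 51 true annual rings beyond the frost ring.
Counting back 51 years from 1982 CE places the frost ring in 1982 − 51 = 1931 CE.

1931 CE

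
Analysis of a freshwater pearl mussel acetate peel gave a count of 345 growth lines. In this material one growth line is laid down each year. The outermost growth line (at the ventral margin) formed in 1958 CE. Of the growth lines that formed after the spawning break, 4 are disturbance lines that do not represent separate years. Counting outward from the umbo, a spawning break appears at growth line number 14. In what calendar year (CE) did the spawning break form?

1631 CE

345 − 14 = 331 growth lines lie beyond the spawning break toward the ventral margin.
331 − 4 false = 327 true growth lines after the spawning break.
1958 − 327 = 1631 CE.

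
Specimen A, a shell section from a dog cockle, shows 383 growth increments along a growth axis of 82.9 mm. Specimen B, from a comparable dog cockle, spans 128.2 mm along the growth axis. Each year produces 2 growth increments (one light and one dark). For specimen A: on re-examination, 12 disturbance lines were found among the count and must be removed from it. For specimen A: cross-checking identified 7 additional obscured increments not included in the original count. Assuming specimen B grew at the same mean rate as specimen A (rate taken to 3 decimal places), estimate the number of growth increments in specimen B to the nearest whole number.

584 growth increments

Specimen A: after corrections the count is 383 − 12 + 7 = 378 growth increments.
Specimen A: with 2 growth increments per year, 378 / 2 = 189 years.
A: Extension rate ≈ 82.9 / 189 = 0.439 mm per year.
For B, 128.2 / 0.439 = 292.03 years; at 2 growth increments per year that is 292.03 × 2 ≈ 584 growth increments.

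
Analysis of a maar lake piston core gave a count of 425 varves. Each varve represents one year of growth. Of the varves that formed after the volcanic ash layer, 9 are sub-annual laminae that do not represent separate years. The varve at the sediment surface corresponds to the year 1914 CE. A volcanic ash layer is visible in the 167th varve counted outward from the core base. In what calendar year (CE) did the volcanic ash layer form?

1665 CE

Between varve 167 and the sediment surface there are 425 − 167 = 258 varves.
Excluding 9 false varves: 258 − 9 = 249.
Counting back 249 years from 1914 CE places the volcanic ash layer in 1914 − 249 = 1665 CE.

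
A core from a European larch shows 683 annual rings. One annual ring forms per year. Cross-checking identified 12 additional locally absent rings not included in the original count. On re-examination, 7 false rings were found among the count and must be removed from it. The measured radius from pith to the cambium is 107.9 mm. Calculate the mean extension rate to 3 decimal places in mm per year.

True annual ring count = 683 − 7 + 12 = 688.
Extension rate ≈ 107.9 / 688 = 0.157 mm per year.

0.157 mm per year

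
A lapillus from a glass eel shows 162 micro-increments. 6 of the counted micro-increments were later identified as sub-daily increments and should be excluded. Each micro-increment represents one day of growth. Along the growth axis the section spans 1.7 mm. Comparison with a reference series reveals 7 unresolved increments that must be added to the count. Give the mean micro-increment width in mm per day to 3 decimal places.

After corrections the count is 162 − 6 + 7 = 163 micro-increments.
1.7 mm over 163 days gives 1.7 / 163 ≈ 0.010 mm per day.

0.010 mm per day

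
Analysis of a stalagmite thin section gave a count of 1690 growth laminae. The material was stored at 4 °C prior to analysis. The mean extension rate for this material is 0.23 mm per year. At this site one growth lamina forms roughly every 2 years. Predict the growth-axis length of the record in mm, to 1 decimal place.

777.4 mm

Multiplying by 2 years per growth lamina: 1690 × 2 = 3380 years.
Length ≈ 0.23 × 3380 = 777.4 mm.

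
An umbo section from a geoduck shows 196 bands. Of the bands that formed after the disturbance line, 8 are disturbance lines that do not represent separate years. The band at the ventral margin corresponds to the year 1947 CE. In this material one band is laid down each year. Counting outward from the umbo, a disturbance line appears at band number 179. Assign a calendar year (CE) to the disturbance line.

1938 CE

Between band 179 and the ventral margin there are 196 − 179 = 17 bands.
17 − 8 false = 9 true bands after the disturbance line.
1947 − 9 = 1938 CE.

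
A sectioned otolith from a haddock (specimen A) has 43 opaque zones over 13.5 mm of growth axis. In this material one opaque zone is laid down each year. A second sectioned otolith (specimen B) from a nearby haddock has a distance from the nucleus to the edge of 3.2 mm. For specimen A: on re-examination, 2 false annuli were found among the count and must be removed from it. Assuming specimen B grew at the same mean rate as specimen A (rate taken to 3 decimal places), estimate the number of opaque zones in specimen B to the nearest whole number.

Specimen A: adjusted count: 43 − 2 = 41 opaque zones.
A: 13.5 mm over 41 years gives 13.5 / 41 ≈ 0.329 mm/yr.
B spans 3.2 / 0.329 = 9.73 years ≈ 10 opaque zones.

10 opaque zones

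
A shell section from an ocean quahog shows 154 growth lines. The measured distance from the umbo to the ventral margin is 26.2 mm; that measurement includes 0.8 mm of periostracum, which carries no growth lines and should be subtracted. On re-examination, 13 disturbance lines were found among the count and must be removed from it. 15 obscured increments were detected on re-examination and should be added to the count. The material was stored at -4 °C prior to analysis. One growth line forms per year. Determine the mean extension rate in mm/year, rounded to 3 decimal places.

0.163 mm/year

True growth line count = 154 − 13 + 15 = 156.
The growth record spans 26.2 − 0.8 = 25.4 mm.
Extension rate ≈ 25.4 / 156 = 0.163 mm/year.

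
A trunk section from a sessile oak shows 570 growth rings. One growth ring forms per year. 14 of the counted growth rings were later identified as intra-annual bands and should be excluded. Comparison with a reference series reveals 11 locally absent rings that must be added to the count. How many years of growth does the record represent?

567 years

After corrections the count is 570 − 14 + 11 = 567 growth rings.
At one growth ring per year, that is 567 years.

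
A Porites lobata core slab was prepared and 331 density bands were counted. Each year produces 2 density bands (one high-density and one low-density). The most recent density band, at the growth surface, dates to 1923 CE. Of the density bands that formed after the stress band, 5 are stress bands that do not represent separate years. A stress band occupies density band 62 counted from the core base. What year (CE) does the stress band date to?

The stress band sits at density band 62 from the core base, so 331 − 62 = 269 density bands formed after it.
Excluding 5 false density bands: 269 − 5 = 264.
264 density bands at 2 per year is 264 / 2 = 132 years.
1923 − 132 = 1791 CE.

1791 CE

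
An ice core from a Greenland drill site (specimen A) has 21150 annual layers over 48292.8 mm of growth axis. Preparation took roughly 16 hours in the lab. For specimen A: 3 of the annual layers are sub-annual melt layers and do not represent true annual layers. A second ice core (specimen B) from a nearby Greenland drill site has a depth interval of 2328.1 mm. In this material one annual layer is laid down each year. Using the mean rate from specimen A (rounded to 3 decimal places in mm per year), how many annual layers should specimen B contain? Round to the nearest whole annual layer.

1019 annual layers

Specimen A: correcting the raw count gives 21150 − 3 = 21147 true annual layers.
A: 48292.8 mm over 21147 years gives 48292.8 / 21147 ≈ 2.284 mm/yr.
B spans 2328.1 / 2.284 = 1019.31 years ≈ 1019 annual layers.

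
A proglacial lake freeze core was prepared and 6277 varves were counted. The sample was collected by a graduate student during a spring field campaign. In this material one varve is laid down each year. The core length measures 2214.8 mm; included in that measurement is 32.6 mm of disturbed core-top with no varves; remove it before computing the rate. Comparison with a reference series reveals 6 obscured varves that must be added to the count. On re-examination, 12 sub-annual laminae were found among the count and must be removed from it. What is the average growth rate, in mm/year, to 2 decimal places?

0.35 mm/year

True varve count = 6277 − 12 + 6 = 6271.
The growth record spans 2214.8 − 32.6 = 2182.2 mm.
Extension rate ≈ 2182.2 / 6271 = 0.35 mm/year.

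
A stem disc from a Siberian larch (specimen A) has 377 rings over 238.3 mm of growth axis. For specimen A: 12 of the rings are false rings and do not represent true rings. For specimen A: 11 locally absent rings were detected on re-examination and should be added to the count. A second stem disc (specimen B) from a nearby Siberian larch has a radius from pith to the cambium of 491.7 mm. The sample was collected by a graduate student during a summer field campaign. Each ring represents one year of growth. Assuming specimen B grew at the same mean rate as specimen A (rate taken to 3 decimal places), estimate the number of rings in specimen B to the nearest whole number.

776 rings

Specimen A: after corrections the count is 377 − 12 + 11 = 376 rings.
A: 238.3 mm over 376 years gives 238.3 / 376 ≈ 0.634 mm/year.
For B, 491.7 / 0.634 = 775.55 years ≈ 776 rings.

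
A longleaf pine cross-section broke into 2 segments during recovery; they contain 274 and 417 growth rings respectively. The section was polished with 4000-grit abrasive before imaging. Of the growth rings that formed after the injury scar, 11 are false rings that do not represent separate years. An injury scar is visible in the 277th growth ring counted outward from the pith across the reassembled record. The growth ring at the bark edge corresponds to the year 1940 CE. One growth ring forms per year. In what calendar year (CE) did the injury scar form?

Total growth rings = 274 + 417 = 691.
Between growth ring 277 and the bark edge there are 691 − 277 = 414 growth rings.
Removing the 11 false growth rings leaves 414 − 11 = 403 true growth rings beyond the injury scar.
Counting back 403 years from 1940 CE places the injury scar in 1940 − 403 = 1537 CE.

1537 CE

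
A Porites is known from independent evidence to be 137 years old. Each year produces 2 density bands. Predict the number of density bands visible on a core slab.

274 density bands

Expected density bands: 137 × 2 = 274.
So 274 density bands should be present.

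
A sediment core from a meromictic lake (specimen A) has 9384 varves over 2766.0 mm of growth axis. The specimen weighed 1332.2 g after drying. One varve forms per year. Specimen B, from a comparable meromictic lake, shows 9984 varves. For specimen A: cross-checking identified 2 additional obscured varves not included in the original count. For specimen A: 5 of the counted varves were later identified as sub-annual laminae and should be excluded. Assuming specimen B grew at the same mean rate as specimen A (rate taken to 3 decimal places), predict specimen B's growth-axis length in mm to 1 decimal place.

2945.3 mm

Specimen A: correcting the raw count gives 9384 − 5 + 2 = 9381 true varves.
A: Mean rate = 2766.0 mm / 9381 years ≈ 0.295 mm per year.
For B, 0.295 mm/year × 9984 years = 2945.3 mm.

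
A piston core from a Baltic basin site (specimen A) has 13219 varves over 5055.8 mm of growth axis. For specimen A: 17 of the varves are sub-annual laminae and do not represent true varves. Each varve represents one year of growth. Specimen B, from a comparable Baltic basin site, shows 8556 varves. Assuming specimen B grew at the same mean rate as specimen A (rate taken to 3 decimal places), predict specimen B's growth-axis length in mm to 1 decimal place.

Specimen A: after corrections the count is 13219 − 17 = 13202 varves.
A: Extension rate ≈ 5055.8 / 13202 = 0.383 mm/year.
Length of B = 0.383 × 8556 = 3276.9 mm.

3276.9 mm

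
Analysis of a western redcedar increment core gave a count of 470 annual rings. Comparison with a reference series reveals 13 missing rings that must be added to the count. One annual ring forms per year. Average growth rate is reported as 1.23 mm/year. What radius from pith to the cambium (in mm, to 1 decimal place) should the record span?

594.1 mm

After corrections the count is 470 + 13 = 483 annual rings.
Length ≈ 1.23 × 483 = 594.1 mm.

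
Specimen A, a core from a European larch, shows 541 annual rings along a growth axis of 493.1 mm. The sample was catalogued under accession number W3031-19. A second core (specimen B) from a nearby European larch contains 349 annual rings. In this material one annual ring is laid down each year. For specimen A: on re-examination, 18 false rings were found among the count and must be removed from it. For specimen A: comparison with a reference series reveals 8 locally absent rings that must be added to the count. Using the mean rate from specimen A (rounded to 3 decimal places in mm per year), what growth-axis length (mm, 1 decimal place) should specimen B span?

Specimen A: adjusted count: 541 − 18 + 8 = 531 annual rings.
A: Extension rate ≈ 493.1 / 531 = 0.929 mm per year.
B's length ≈ 0.929 × 349 = 324.2 mm.

324.2 mm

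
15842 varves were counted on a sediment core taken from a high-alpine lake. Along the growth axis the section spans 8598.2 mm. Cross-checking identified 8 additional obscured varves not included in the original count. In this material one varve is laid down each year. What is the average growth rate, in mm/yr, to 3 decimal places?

True varve count = 15842 + 8 = 15850.
Extension rate ≈ 8598.2 / 15850 = 0.542 mm/yr.

0.542 mm/yr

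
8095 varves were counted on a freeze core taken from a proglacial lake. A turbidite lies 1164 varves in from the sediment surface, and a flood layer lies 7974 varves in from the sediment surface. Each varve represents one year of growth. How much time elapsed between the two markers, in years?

Separation: 7974 − 1164 = 6810 varves.
One varve per year makes the interval 6810 years.

6810 yr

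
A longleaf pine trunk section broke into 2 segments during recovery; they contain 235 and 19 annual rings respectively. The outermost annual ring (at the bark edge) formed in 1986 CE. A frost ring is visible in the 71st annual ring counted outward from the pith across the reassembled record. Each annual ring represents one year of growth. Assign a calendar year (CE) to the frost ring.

Total annual rings = 235 + 19 = 254.
The frost ring sits at annual ring 71 from the pith, so 254 − 71 = 183 annual rings formed after it.
1986 − 183 = 1803 CE.

1803 CE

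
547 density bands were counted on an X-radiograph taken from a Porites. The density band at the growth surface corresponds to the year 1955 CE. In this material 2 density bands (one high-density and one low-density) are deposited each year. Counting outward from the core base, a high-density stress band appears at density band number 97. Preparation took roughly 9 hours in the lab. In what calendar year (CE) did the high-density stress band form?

547 − 97 = 450 density bands lie beyond the high-density stress band toward the growth surface.
Dividing by 2 density bands per year: 450 / 2 = 225 years.
Counting back 225 years from 1955 CE places the high-density stress band in 1955 − 225 = 1730 CE.

1730 CE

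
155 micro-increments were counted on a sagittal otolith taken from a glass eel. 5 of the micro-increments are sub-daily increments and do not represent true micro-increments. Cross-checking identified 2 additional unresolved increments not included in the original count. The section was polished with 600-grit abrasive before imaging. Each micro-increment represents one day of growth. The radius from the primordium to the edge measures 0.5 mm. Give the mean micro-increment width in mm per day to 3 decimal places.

Adjusted count: 155 − 5 + 2 = 152 micro-increments.
Mean rate = 0.5 mm / 152 days ≈ 0.003 mm per day.

0.003 mm per day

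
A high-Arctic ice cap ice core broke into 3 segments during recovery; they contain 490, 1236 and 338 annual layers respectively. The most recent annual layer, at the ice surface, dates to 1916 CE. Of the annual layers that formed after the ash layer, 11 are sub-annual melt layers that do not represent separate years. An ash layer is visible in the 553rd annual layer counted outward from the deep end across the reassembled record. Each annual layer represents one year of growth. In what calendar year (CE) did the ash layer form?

Total annual layers = 490 + 1236 + 338 = 2064.
2064 − 553 = 1511 annual layers lie beyond the ash layer toward the ice surface.
Removing the 11 false annual layers leaves 1511 − 11 = 1500 true annual layers beyond the ash layer.
The annual layer at the ice surface is 1916 CE, so the ash layer dates to 1916 − 1500 = 416 CE.

416 CE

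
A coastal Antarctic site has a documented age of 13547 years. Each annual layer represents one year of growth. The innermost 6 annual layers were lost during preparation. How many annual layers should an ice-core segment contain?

13541 annual layers

At one annual layer per year, 13547 years correspond to 13547 annual layers.
Less the 6 uncaptured annual layers: 13547 − 6 = 13541.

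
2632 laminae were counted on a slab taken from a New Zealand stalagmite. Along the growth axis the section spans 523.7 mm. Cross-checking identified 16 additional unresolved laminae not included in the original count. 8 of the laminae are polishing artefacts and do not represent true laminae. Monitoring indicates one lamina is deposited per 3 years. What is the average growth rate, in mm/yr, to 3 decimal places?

0.066 mm/yr

Adjusted count: 2632 − 8 + 16 = 2640 laminae.
2640 laminae at 3 years each span 2640 × 3 = 7920 years.
Mean rate = 523.7 mm / 7920 years ≈ 0.066 mm/yr.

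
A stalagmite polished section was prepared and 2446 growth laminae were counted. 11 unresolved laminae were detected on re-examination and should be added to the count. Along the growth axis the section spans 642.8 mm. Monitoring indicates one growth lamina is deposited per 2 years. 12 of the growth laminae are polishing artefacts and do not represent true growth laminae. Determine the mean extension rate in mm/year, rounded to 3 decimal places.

0.131 mm/year

After corrections the count is 2446 − 12 + 11 = 2445 growth laminae.
At 2 years per growth lamina, 2445 × 2 = 4890 years.
Mean rate = 642.8 mm / 4890 years ≈ 0.131 mm/year.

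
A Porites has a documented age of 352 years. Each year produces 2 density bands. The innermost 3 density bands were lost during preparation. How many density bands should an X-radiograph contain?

With 2 density bands per year, 352 years would produce 352 × 2 = 704 density bands.
Subtracting the 3 density bands not captured gives 704 − 3 = 701 density bands in the record.

701 density bands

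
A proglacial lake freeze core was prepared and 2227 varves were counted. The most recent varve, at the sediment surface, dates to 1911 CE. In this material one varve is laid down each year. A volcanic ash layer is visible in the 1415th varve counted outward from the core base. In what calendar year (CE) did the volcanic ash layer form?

1099 CE

Between varve 1415 and the sediment surface there are 2227 − 1415 = 812 varves.
Counting back 812 years from 1911 CE places the volcanic ash layer in 1911 − 812 = 1099 CE.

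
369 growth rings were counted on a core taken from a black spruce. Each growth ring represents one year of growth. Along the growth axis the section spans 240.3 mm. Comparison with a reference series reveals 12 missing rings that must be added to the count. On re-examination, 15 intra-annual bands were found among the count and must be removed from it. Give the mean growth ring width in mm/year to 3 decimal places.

0.657 mm/year

After corrections the count is 369 − 15 + 12 = 366 growth rings.
240.3 mm over 366 years gives 240.3 / 366 ≈ 0.657 mm/year.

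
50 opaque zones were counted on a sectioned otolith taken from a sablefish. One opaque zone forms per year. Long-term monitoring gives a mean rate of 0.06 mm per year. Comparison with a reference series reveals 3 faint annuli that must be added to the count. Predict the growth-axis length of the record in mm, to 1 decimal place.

3.2 mm

True opaque zone count = 50 + 3 = 53.
Length ≈ 0.06 × 53 = 3.2 mm.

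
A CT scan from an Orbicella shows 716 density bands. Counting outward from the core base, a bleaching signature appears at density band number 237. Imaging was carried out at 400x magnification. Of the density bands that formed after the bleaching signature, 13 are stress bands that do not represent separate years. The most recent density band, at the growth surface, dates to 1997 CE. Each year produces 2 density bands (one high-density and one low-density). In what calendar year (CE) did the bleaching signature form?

The bleaching signature sits at density band 237 from the core base, so 716 − 237 = 479 density bands formed after it.
479 − 13 false = 466 true density bands after the bleaching signature.
With 2 density bands per year, 466 / 2 = 233 years.
Counting back 233 years from 1997 CE places the bleaching signature in 1997 − 233 = 1764 CE.

1764 CE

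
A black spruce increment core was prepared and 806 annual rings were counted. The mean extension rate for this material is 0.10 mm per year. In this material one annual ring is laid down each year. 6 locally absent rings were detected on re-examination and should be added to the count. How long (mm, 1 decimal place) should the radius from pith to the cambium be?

True annual ring count = 806 + 6 = 812.
812 years at 0.10 mm/year gives 0.10 × 812 = 81.2 mm.

81.2 mm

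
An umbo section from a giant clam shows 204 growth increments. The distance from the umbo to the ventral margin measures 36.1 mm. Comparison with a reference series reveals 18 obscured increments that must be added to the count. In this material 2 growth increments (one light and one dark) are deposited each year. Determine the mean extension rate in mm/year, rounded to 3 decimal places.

0.325 mm/year

True growth increment count = 204 + 18 = 222.
With 2 growth increments per year, 222 / 2 = 111 years.
Mean rate = 36.1 mm / 111 years ≈ 0.325 mm/year.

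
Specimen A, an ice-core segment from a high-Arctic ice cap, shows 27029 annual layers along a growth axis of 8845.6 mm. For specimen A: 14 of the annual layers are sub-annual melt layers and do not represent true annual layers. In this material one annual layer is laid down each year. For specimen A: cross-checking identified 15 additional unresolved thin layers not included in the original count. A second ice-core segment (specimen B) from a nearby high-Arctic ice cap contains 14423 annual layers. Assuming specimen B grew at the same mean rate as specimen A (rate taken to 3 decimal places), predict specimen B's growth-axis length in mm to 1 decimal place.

4716.3 mm

Specimen A: after corrections the count is 27029 − 14 + 15 = 27030 annual layers.
A: Extension rate ≈ 8845.6 / 27030 = 0.327 mm per year.
Length of B = 0.327 × 14423 = 4716.3 mm.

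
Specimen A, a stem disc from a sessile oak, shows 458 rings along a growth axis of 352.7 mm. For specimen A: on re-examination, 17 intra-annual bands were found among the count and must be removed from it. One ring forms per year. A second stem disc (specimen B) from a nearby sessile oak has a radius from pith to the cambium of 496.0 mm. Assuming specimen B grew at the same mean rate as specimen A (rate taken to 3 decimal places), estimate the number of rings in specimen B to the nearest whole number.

620 rings

Specimen A: after corrections the count is 458 − 17 = 441 rings.
A: Extension rate ≈ 352.7 / 441 = 0.800 mm/year.
Specimen B: 496.0 mm / 0.800 mm per year = 620.00 years ≈ 620 rings.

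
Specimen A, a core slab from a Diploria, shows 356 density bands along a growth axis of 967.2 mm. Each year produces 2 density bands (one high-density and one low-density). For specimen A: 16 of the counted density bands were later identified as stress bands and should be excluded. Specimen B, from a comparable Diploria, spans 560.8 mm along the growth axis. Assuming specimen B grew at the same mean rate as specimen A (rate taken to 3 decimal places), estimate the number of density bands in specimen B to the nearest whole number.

197 density bands

Specimen A: after corrections the count is 356 − 16 = 340 density bands.
Specimen A: 340 density bands at 2 per year is 340 / 2 = 170 years.
A: 967.2 mm over 170 years gives 967.2 / 170 ≈ 5.689 mm per year.
For B, 560.8 / 5.689 = 98.58 years; at 2 density bands per year that is 98.58 × 2 ≈ 197 density bands.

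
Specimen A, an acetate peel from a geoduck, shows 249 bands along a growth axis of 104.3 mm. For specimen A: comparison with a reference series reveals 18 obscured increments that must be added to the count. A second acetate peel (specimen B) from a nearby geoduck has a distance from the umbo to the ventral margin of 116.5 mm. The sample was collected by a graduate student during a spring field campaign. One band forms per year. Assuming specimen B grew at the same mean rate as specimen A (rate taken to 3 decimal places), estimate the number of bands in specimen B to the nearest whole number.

Specimen A: after corrections the count is 249 + 18 = 267 bands.
A: Extension rate ≈ 104.3 / 267 = 0.391 mm/year.
For B, 116.5 / 0.391 = 297.95 years ≈ 298 bands.

298 bands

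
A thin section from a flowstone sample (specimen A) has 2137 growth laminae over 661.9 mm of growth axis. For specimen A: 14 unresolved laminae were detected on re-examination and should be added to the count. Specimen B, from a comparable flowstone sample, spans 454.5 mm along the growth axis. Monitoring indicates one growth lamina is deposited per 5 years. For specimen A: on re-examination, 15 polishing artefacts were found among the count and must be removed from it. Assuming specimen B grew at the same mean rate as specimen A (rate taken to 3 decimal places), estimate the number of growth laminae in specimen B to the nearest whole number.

Specimen A: after corrections the count is 2137 − 15 + 14 = 2136 growth laminae.
Specimen A: multiplying by 5 years per growth lamina: 2136 × 5 = 10680 years.
A: Mean rate = 661.9 mm / 10680 years ≈ 0.062 mm per year.
For B, 454.5 / 0.062 = 7330.65 years; at 5 years per growth lamina that is 7330.65 / 5 ≈ 1466 growth laminae.

1466 growth laminae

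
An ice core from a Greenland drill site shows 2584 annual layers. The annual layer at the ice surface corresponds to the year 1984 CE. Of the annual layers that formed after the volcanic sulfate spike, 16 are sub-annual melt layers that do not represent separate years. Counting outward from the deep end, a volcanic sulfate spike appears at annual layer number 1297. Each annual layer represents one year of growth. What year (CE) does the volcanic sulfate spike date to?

713 CE

2584 − 1297 = 1287 annual layers lie beyond the volcanic sulfate spike toward the ice surface.
Excluding 16 false annual layers: 1287 − 16 = 1271.
The annual layer at the ice surface is 1984 CE, so the volcanic sulfate spike dates to 1984 − 1271 = 713 CE.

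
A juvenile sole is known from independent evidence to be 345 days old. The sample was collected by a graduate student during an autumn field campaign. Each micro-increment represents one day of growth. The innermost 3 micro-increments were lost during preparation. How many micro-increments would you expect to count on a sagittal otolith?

342 micro-increments

One micro-increment per day gives 345 micro-increments over 345 days.
345 − 3 missed = 342 micro-increments expected in the prepared section.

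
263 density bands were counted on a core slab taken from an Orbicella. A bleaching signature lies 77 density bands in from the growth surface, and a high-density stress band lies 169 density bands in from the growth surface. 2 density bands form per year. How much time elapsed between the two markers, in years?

The two markers are separated by 169 − 77 = 92 density bands.
92 density bands at 2 per year is 92 / 2 = 46 years.

46 yr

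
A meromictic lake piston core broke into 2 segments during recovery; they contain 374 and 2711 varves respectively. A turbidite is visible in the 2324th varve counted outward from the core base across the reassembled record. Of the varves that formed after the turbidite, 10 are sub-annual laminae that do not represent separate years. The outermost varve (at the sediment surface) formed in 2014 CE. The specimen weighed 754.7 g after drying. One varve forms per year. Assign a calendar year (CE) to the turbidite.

1263 CE

Total varves = 374 + 2711 = 3085.
Between varve 2324 and the sediment surface there are 3085 − 2324 = 761 varves.
Removing the 10 false varves leaves 761 − 10 = 751 true varves beyond the turbidite.
Counting back 751 years from 2014 CE places the turbidite in 2014 − 751 = 1263 CE.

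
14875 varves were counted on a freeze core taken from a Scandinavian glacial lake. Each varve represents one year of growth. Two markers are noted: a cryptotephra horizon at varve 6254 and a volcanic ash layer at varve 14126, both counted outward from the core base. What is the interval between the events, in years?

7872 yr

The two markers are separated by 14126 − 6254 = 7872 varves.
One varve per year makes the interval 7872 years.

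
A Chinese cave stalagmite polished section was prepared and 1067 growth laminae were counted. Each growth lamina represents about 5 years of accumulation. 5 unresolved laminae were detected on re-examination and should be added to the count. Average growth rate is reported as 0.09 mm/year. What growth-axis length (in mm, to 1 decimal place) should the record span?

Correcting the raw count gives 1067 + 5 = 1072 true growth laminae.
Multiplying by 5 years per growth lamina: 1072 × 5 = 5360 years.
Predicted length = 0.09 mm/year × 5360 years = 482.4 mm.

482.4 mm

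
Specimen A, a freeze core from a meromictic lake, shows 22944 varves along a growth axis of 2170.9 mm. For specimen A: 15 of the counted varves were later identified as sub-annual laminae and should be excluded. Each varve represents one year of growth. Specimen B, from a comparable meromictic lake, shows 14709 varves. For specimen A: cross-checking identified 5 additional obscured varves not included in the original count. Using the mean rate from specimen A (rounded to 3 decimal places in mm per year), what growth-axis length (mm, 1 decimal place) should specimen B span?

1397.4 mm

Specimen A: true varve count = 22944 − 15 + 5 = 22934.
A: Extension rate ≈ 2170.9 / 22934 = 0.095 mm/year.
Length of B = 0.095 × 14709 = 1397.4 mm.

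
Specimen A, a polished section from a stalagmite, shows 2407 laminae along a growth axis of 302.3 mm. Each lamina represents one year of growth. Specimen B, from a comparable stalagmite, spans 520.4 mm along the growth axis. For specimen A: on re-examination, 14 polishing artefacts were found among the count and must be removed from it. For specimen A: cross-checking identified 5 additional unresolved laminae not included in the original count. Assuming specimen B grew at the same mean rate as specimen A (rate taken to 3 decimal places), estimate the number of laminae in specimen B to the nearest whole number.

4130 laminae

Specimen A: true lamina count = 2407 − 14 + 5 = 2398.
A: Extension rate ≈ 302.3 / 2398 = 0.126 mm/yr.
For B, 520.4 / 0.126 = 4130.16 years ≈ 4130 laminae.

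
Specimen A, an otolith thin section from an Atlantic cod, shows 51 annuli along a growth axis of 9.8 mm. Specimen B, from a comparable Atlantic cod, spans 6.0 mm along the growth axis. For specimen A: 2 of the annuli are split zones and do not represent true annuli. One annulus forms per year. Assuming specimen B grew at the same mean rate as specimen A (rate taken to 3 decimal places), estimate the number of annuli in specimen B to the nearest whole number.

Specimen A: correcting the raw count gives 51 − 2 = 49 true annuli.
A: Mean rate = 9.8 mm / 49 years ≈ 0.200 mm per year.
For B, 6.0 / 0.200 = 30.00 years ≈ 30 annuli.

30 annuli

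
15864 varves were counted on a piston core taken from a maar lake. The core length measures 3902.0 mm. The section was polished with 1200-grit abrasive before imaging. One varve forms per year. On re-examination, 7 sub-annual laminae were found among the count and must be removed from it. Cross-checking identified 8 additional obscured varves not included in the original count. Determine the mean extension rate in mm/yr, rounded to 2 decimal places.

Adjusted count: 15864 − 7 + 8 = 15865 varves.
Mean rate = 3902.0 mm / 15865 years ≈ 0.25 mm/yr.

0.25 mm/yr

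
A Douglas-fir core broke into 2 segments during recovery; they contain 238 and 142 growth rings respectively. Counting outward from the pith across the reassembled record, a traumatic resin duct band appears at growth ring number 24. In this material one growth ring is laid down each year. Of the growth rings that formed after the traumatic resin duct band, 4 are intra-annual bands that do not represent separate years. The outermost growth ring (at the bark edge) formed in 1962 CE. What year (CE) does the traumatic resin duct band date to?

Total growth rings = 238 + 142 = 380.
The traumatic resin duct band sits at growth ring 24 from the pith, so 380 − 24 = 356 growth rings formed after it.
Removing the 4 false growth rings leaves 356 − 4 = 352 true growth rings beyond the traumatic resin duct band.
1962 − 352 = 1610 CE.

1610 CE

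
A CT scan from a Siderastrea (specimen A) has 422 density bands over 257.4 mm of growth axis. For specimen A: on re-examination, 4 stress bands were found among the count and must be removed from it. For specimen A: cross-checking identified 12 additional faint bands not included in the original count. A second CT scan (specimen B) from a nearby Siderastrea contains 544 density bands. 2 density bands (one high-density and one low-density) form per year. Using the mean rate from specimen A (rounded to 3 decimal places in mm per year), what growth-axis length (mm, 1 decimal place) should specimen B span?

325.6 mm

Specimen A: correcting the raw count gives 422 − 4 + 12 = 430 true density bands.
Specimen A: with 2 density bands per year, 430 / 2 = 215 years.
A: Extension rate ≈ 257.4 / 215 = 1.197 mm/yr.
Specimen B: with 2 density bands per year, 544 / 2 = 272 years. B's length ≈ 1.197 × 272 = 325.6 mm.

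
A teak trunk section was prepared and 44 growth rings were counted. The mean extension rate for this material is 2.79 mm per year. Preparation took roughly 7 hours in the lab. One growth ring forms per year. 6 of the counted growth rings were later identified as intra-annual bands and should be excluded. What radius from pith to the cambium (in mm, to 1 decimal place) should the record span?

106.0 mm

Correcting the raw count gives 44 − 6 = 38 true growth rings.
Predicted length = 2.79 mm/year × 38 years = 106.0 mm.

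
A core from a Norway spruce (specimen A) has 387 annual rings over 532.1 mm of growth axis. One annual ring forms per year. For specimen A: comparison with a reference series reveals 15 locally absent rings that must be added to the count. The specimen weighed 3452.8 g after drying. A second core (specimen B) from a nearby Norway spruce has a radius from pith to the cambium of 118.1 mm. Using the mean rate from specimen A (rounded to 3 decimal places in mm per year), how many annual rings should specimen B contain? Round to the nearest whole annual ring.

Specimen A: correcting the raw count gives 387 + 15 = 402 true annual rings.
A: Extension rate ≈ 532.1 / 402 = 1.324 mm per year.
B spans 118.1 / 1.324 = 89.20 years ≈ 89 annual rings.

89 annual rings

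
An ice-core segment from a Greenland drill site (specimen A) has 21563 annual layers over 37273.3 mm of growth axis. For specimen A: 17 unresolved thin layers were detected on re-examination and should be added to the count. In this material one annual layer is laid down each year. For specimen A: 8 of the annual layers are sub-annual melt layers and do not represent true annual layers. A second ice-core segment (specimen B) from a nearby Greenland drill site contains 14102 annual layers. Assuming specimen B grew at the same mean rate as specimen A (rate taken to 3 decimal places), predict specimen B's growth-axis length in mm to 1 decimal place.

24368.3 mm

Specimen A: after corrections the count is 21563 − 8 + 17 = 21572 annual layers.
A: Extension rate ≈ 37273.3 / 21572 = 1.728 mm/yr.
Length of B = 1.728 × 14102 = 24368.3 mm.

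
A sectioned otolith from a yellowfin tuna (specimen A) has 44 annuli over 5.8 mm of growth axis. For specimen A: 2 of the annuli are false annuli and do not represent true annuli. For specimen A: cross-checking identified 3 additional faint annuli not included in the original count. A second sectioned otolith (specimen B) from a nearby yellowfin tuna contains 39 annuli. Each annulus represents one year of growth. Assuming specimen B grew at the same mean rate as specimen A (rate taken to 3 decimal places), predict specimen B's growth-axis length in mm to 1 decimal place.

5.0 mm

Specimen A: correcting the raw count gives 44 − 2 + 3 = 45 true annuli.
A: Extension rate ≈ 5.8 / 45 = 0.129 mm/yr.
B's length ≈ 0.129 × 39 = 5.0 mm.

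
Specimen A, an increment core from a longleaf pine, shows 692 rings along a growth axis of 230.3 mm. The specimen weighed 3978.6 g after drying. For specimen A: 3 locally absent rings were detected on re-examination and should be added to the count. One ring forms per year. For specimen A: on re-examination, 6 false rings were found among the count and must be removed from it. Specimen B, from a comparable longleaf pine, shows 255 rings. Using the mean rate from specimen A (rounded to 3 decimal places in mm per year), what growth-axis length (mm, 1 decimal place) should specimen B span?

Specimen A: true ring count = 692 − 6 + 3 = 689.
A: Extension rate ≈ 230.3 / 689 = 0.334 mm/year.
B's length ≈ 0.334 × 255 = 85.2 mm.

85.2 mm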